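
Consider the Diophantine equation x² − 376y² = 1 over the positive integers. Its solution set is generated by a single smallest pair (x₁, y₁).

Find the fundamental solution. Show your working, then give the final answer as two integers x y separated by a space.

d=376: √d = [19; 2,1,1,3,1,…,1,2,38] (ℓ=16, even), read p_15/q_15
k=0  a_k=19  p_k/q_k = 19/1
…
k=7  a_k=2  p_k/q_k = 2928/151
…
k=12  a_k=3  p_k/q_k = 368986/19029
…
k=14  a_k=1  p_k/q_k = 837427/43187
k=15  a_k=2  p_k/q_k = 2143295/110532
→ (2143295, 110532).  Check: 2143295²=4593713457025, 376·110532²=4593713457024, difference 1.

2143295 110532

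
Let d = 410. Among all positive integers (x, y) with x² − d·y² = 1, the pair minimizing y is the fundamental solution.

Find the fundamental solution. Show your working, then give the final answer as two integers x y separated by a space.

√410 → a₀=20, period (4,40); ℓ=2 even so k=1
k=0  a_k=20  p_k/q_k = 20/1
k=1  a_k=4  p_k/q_k = 81/4
fundamental: x₁=81, y₁=4  (since 6561 − 410·16 = 1)

81 4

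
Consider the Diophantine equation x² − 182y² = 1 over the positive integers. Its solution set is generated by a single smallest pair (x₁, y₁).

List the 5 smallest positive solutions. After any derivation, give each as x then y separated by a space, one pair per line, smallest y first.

27 2
1457 108
78651 5830
4245697 314712
229188987 16988618

√182 → a₀=13, period (2,26); ℓ=2 even so k=1
k=0  a_k=13  p_k/q_k = 13/1
k=1  a_k=2  p_k/q_k = 27/2
fundamental: x₁=27, y₁=2  (since 729 − 182·4 = 1)
k=2:  x_2 = 27·27+182·2·2 = 1457,  y_2 = 27·2+2·27 = 108
k=3:  x_3 = 27·1457+182·2·108 = 78651,  y_3 = 27·108+2·1457 = 5830
k=4:  x_4 = 27·78651+182·2·5830 = 4245697,  y_4 = 27·5830+2·78651 = 314712
k=5:  x_5 = 27·4245697+182·2·314712 = 229188987,  y_5 = 27·314712+2·4245697 = 16988618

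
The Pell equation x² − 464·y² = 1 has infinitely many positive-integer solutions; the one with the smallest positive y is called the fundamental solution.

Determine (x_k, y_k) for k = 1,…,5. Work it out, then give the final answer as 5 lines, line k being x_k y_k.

9801 455
192119201 8918910
3765920568201 174828473365
73819574785756801 3426987725981820
1447011301184484245001 67175813229867162275

[21; 1,1,5,1,1,1,5,1,1,42] for √464; ℓ=10 ⇒ convergent index 9
step 0: (21, 1)  from 21·(1,0) + (0,1)
step 1: (22, 1)  from 1·(21,1) + (1,0)
…
step 6: (797, 37)  from 1·(517,24) + (280,13)
…
step 8: (5299, 246)  from 1·(4502,209) + (797,37)
step 9: (9801, 455)  from 1·(5299,246) + (4502,209)
fundamental: x₁=9801, y₁=455  (since 96059601 − 464·207025 = 1)
k=2:  x_2 = 9801·9801+464·455·455 = 192119201,  y_2 = 9801·455+455·9801 = 8918910
k=3:  x_3 = 9801·192119201+464·455·8918910 = 3765920568201,  y_3 = 9801·8918910+455·192119201 = 174828473365
k=4:  x_4 = 9801·3765920568201+464·455·174828473365 = 73819574785756801,  y_4 = 9801·174828473365+455·3765920568201 = 3426987725981820
k=5:  x_5 = 9801·73819574785756801+464·455·3426987725981820 = 1447011301184484245001,  y_5 = 9801·3426987725981820+455·73819574785756801 = 67175813229867162275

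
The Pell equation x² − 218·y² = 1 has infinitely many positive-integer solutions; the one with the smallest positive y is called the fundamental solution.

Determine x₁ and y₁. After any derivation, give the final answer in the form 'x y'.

126003 8534

√218 → a₀=14, period (1,3,3,1,28); ℓ=5 odd so k=9
k=0  a_k=14  p_k/q_k = 14/1
k=1  a_k=1  p_k/q_k = 15/1
k=2  a_k=3  p_k/q_k = 59/4
…
k=5  a_k=28  p_k/q_k = 7220/489
k=6  a_k=1  p_k/q_k = 7471/506
…
k=8  a_k=3  p_k/q_k = 96370/6527
k=9  a_k=1  p_k/q_k = 126003/8534
(x₁, y₁) = (126003, 8534);  126003² − 218·8534² = 1 ✓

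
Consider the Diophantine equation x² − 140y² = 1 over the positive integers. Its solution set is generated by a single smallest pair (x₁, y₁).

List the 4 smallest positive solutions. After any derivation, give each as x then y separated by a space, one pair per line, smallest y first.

√140 = [11; 1,4,1,22, …], period ℓ=4 (even) → k=3
k=0  a_k=11  p_k/q_k = 11/1
k=1  a_k=1  p_k/q_k = 12/1
k=2  a_k=4  p_k/q_k = 59/5
k=3  a_k=1  p_k/q_k = 71/6
→ (71, 6).  Check: 71²=5041, 140·6²=5040, difference 1.
k=2:  x_2 = 71·71+140·6·6 = 10081,  y_2 = 71·6+6·71 = 852
k=3:  x_3 = 71·10081+140·6·852 = 1431431,  y_3 = 71·852+6·10081 = 120978
k=4:  x_4 = 71·1431431+140·6·120978 = 203253121,  y_4 = 71·120978+6·1431431 = 17178024

71 6
10081 852
1431431 120978
203253121 17178024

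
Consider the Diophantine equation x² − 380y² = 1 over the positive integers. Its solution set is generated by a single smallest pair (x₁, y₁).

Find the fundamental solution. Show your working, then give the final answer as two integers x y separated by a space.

39 2

√380 = [19; 2,38, …], period ℓ=2 (even) → k=1
step 0: (19, 1)  from 19·(1,0) + (0,1)
step 1: (39, 2)  from 2·(19,1) + (1,0)
(x₁, y₁) = (39, 2);  39² − 380·2² = 1 ✓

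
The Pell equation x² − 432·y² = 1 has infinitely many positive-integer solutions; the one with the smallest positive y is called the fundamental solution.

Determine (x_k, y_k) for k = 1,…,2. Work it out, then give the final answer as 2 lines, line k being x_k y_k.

1351 65
3650401 175630

√432 = [20; 1,3,1,1,1,3,1,40, …], period ℓ=8 (even) → k=7
i=0: a=20 ⇒ p=20, q=1
i=1: a=1 ⇒ p=21, q=1
i=2: a=3 ⇒ p=83, q=4
i=3: a=1 ⇒ p=104, q=5
i=4: a=1 ⇒ p=187, q=9
i=5: a=1 ⇒ p=291, q=14
i=6: a=3 ⇒ p=1060, q=51
i=7: a=1 ⇒ p=1351, q=65
fundamental: x₁=1351, y₁=65  (since 1825201 − 432·4225 = 1)
n=2: (1351,65)∘(1351,65) = (1351·1351+432·65·65, 1351·65+65·1351) = (3650401,175630)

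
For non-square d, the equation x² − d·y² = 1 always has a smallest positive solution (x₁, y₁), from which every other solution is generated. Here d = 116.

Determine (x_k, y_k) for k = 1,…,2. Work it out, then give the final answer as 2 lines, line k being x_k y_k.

√116 → a₀=10, period (1,3,2,1,4,1,2,3,1,20); ℓ=10 even so k=9
i=0: a=10 ⇒ p=10, q=1
i=1: a=1 ⇒ p=11, q=1
i=2: a=3 ⇒ p=43, q=4
i=3: a=2 ⇒ p=97, q=9
…
i=5: a=4 ⇒ p=657, q=61
i=6: a=1 ⇒ p=797, q=74
i=7: a=2 ⇒ p=2251, q=209
i=8: a=3 ⇒ p=7550, q=701
i=9: a=1 ⇒ p=9801, q=910
→ (9801, 910).  Check: 9801²=96059601, 116·910²=96059600, difference 1.
n=2: (9801,910)∘(9801,910) = (9801·9801+116·910·910, 9801·910+910·9801) = (192119201,17837820)

9801 910
192119201 17837820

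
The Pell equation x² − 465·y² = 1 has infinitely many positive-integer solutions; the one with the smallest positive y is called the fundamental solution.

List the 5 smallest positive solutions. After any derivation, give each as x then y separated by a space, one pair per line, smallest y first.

15871 736
503777281 23362112
15990898437631 741560158368
507583097703505921 23538602523554944
16111702671313786506751 747162320561120874080

d=465: √d = [21; 1,1,3,2,2,2,3,1,1,42] (ℓ=10, even), read p_9/q_9
k=0  a_k=21  p_k/q_k = 21/1
k=1  a_k=1  p_k/q_k = 22/1
…
k=3  a_k=3  p_k/q_k = 151/7
k=4  a_k=2  p_k/q_k = 345/16
k=5  a_k=2  p_k/q_k = 841/39
k=6  a_k=2  p_k/q_k = 2027/94
k=7  a_k=3  p_k/q_k = 6922/321
k=8  a_k=1  p_k/q_k = 8949/415
k=9  a_k=1  p_k/q_k = 15871/736
(x₁, y₁) = (15871, 736);  15871² − 465·736² = 1 ✓
n=2: (15871,736)∘(15871,736) = (15871·15871+465·736·736, 15871·736+736·15871) = (503777281,23362112)
n=3: (503777281,23362112)∘(15871,736) = (15871·503777281+465·736·23362112, 15871·23362112+736·503777281) = (15990898437631,741560158368)
n=4: (15990898437631,741560158368)∘(15871,736) = (15871·15990898437631+465·736·741560158368, 15871·741560158368+736·15990898437631) = (507583097703505921,23538602523554944)
n=5: (507583097703505921,23538602523554944)∘(15871,736) = (15871·507583097703505921+465·736·23538602523554944, 15871·23538602523554944+736·507583097703505921) = (16111702671313786506751,747162320561120874080)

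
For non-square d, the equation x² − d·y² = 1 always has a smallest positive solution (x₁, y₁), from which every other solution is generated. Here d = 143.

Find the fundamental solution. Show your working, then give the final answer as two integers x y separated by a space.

12 1

√143 → a₀=11, period (1,22); ℓ=2 even so k=1
a_0=11:  p_0=11·1+0=11,  q_0=11·0+1=1
a_1=1:  p_1=1·11+1=12,  q_1=1·1+0=1
fundamental: x₁=12, y₁=1  (since 144 − 143·1 = 1)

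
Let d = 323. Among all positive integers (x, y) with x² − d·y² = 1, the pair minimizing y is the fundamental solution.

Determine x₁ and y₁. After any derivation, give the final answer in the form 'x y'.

[17; 1,34] for √323; ℓ=2 ⇒ convergent index 1
i=0: a=17 ⇒ p=17, q=1
i=1: a=1 ⇒ p=18, q=1
fundamental: x₁=18, y₁=1  (since 324 − 323·1 = 1)

18 1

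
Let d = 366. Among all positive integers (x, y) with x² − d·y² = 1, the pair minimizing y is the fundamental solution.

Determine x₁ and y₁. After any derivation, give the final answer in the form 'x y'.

907925 47458

√366 → a₀=19, period (7,1,1,1,2,12,2,1,1,1,7,38); ℓ=12 even so k=11
i=0: a=19 ⇒ p=19, q=1
…
i=3: a=1 ⇒ p=287, q=15
i=4: a=1 ⇒ p=440, q=23
…
i=10: a=1 ⇒ p=119053, q=6223
i=11: a=7 ⇒ p=907925, q=47458
(x₁, y₁) = (907925, 47458);  907925² − 366·47458² = 1 ✓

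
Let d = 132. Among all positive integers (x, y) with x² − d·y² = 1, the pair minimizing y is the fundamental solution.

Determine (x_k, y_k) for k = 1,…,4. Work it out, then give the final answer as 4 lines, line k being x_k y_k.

23 2
1057 92
48599 4230
2234497 194488

d=132: √d = [11; 2,22] (ℓ=2, even), read p_1/q_1
a_0=11:  p_0=11·1+0=11,  q_0=11·0+1=1
a_1=2:  p_1=2·11+1=23,  q_1=2·1+0=2
→ (23, 2).  Check: 23²=529, 132·2²=528, difference 1.
n=2: (23,2)∘(23,2) = (23·23+132·2·2, 23·2+2·23) = (1057,92)
n=3: (1057,92)∘(23,2) = (23·1057+132·2·92, 23·92+2·1057) = (48599,4230)
n=4: (48599,4230)∘(23,2) = (23·48599+132·2·4230, 23·4230+2·48599) = (2234497,194488)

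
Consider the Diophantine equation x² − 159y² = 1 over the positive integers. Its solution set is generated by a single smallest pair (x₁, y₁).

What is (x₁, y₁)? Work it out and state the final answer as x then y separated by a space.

√159 → a₀=12, period (1,1,1,1,3,1,1,1,1,24); ℓ=10 even so k=9
step 0: (12, 1)  from 12·(1,0) + (0,1)
step 1: (13, 1)  from 1·(12,1) + (1,0)
…
step 3: (38, 3)  from 1·(25,2) + (13,1)
…
step 7: (517, 41)  from 1·(290,23) + (227,18)
step 8: (807, 64)  from 1·(517,41) + (290,23)
step 9: (1324, 105)  from 1·(807,64) + (517,41)
→ (1324, 105).  Check: 1324²=1752976, 159·105²=1752975, difference 1.

1324 105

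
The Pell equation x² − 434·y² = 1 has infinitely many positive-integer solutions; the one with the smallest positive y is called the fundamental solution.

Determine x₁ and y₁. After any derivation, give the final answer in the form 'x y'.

√434 → a₀=20, period (1,4,1,40); ℓ=4 even so k=3
step 0: (20, 1)  from 20·(1,0) + (0,1)
…
step 2: (104, 5)  from 4·(21,1) + (20,1)
step 3: (125, 6)  from 1·(104,5) + (21,1)
→ (125, 6).  Check: 125²=15625, 434·6²=15624, difference 1.

125 6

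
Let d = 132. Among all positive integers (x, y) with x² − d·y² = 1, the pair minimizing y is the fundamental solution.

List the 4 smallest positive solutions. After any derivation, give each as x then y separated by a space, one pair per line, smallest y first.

[11; 2,22] for √132; ℓ=2 ⇒ convergent index 1
k=0  a_k=11  p_k/q_k = 11/1
k=1  a_k=2  p_k/q_k = 23/2
fundamental: x₁=23, y₁=2  (since 529 − 132·4 = 1)
k=2:  x_2 = 23·23+132·2·2 = 1057,  y_2 = 23·2+2·23 = 92
k=3:  x_3 = 23·1057+132·2·92 = 48599,  y_3 = 23·92+2·1057 = 4230
k=4:  x_4 = 23·48599+132·2·4230 = 2234497,  y_4 = 23·4230+2·48599 = 194488

23 2
1057 92
48599 4230
2234497 194488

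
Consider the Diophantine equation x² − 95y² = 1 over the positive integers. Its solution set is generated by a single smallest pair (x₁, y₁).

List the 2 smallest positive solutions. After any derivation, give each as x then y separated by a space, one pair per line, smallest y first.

39 4
3041 312

[9; 1,2,1,18] for √95; ℓ=4 ⇒ convergent index 3
step 0: (9, 1)  from 9·(1,0) + (0,1)
…
step 2: (29, 3)  from 2·(10,1) + (9,1)
step 3: (39, 4)  from 1·(29,3) + (10,1)
fundamental: x₁=39, y₁=4  (since 1521 − 95·16 = 1)
(39+4√95)^2 = 3041 + 312√95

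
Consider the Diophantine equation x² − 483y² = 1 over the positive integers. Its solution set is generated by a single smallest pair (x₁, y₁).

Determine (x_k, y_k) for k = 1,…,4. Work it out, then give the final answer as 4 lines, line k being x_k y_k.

√483 = [21; 1,42, …], period ℓ=2 (even) → k=1
k=0  a_k=21  p_k/q_k = 21/1
k=1  a_k=1  p_k/q_k = 22/1
→ (22, 1).  Check: 22²=484, 483·1²=483, difference 1.
k=2:  x_2 = 22·22+483·1·1 = 967,  y_2 = 22·1+1·22 = 44
k=3:  x_3 = 22·967+483·1·44 = 42526,  y_3 = 22·44+1·967 = 1935
k=4:  x_4 = 22·42526+483·1·1935 = 1870177,  y_4 = 22·1935+1·42526 = 85096

22 1
967 44
42526 1935
1870177 85096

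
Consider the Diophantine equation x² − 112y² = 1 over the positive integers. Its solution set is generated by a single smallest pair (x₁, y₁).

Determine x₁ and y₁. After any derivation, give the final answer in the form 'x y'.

√112 = [10; 1,1,2,1,1,20, …], period ℓ=6 (even) → k=5
step 0: (10, 1)  from 10·(1,0) + (0,1)
…
step 4: (74, 7)  from 1·(53,5) + (21,2)
step 5: (127, 12)  from 1·(74,7) + (53,5)
→ (127, 12).  Check: 127²=16129, 112·12²=16128, difference 1.

127 12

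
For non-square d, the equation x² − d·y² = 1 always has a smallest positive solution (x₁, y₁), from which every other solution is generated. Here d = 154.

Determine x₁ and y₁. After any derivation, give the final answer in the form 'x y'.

21295 1716

√154 = [12; 2,2,3,1,2,1,3,2,2,24, …], period ℓ=10 (even) → k=9
a_0=12:  p_0=12·1+0=12,  q_0=12·0+1=1
…
a_2=2:  p_2=2·25+12=62,  q_2=2·2+1=5
a_3=3:  p_3=3·62+25=211,  q_3=3·5+2=17
…
a_6=1:  p_6=1·757+273=1030,  q_6=1·61+22=83
…
a_8=2:  p_8=2·3847+1030=8724,  q_8=2·310+83=703
a_9=2:  p_9=2·8724+3847=21295,  q_9=2·703+310=1716
(x₁, y₁) = (21295, 1716);  21295² − 154·1716² = 1 ✓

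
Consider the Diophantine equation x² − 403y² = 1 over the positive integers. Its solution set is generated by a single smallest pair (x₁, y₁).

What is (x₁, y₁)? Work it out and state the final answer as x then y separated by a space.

√403 = [20; 13,2,1,3,1,3,1,2,13,40, …], period ℓ=10 (even) → k=9
k=0  a_k=20  p_k/q_k = 20/1
k=1  a_k=13  p_k/q_k = 261/13
…
k=7  a_k=1  p_k/q_k = 17967/895
k=8  a_k=2  p_k/q_k = 50147/2498
k=9  a_k=13  p_k/q_k = 669878/33369
fundamental: x₁=669878, y₁=33369  (since 448736534884 − 403·1113490161 = 1)

669878 33369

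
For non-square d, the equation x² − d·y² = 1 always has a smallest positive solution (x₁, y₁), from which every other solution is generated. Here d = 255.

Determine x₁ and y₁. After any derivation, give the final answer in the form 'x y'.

16 1

√255 → a₀=15, period (1,30); ℓ=2 even so k=1
step 0: (15, 1)  from 15·(1,0) + (0,1)
step 1: (16, 1)  from 1·(15,1) + (1,0)
(x₁, y₁) = (16, 1);  16² − 255·1² = 1 ✓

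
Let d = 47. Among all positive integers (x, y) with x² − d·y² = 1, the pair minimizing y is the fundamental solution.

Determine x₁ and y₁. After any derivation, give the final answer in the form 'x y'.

d=47: √d = [6; 1,5,1,12] (ℓ=4, even), read p_3/q_3
step 0: (6, 1)  from 6·(1,0) + (0,1)
…
step 2: (41, 6)  from 5·(7,1) + (6,1)
step 3: (48, 7)  from 1·(41,6) + (7,1)
fundamental: x₁=48, y₁=7  (since 2304 − 47·49 = 1)

48 7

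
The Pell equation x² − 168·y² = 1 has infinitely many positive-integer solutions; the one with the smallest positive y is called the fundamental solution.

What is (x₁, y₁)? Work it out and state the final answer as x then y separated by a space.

d=168: √d = [12; 1,24] (ℓ=2, even), read p_1/q_1
a_0=12:  p_0=12·1+0=12,  q_0=12·0+1=1
a_1=1:  p_1=1·12+1=13,  q_1=1·1+0=1
fundamental: x₁=13, y₁=1  (since 169 − 168·1 = 1)

13 1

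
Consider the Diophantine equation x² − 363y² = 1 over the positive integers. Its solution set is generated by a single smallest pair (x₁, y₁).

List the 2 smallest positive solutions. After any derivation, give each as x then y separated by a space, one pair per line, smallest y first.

√363 = [19; 19,38, …], period ℓ=2 (even) → k=1
i=0: a=19 ⇒ p=19, q=1
i=1: a=19 ⇒ p=362, q=19
fundamental: x₁=362, y₁=19  (since 131044 − 363·361 = 1)
(362+19√363)^2 = 262087 + 13756√363

362 19
262087 13756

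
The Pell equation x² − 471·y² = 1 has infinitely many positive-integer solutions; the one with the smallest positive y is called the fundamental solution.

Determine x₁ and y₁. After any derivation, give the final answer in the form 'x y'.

7838695 361188

√471 = [21; 1,2,2,1,3,…,2,1,42, …], period ℓ=14 (even) → k=13
a_0=21:  p_0=21·1+0=21,  q_0=21·0+1=1
…
a_2=2:  p_2=2·22+21=65,  q_2=2·1+1=3
…
a_4=1:  p_4=1·152+65=217,  q_4=1·7+3=10
a_5=3:  p_5=3·217+152=803,  q_5=3·10+7=37
…
a_7=14:  p_7=14·3429+803=48809,  q_7=14·158+37=2249
…
a_10=1:  p_10=1·644804+198665=843469,  q_10=1·29711+9154=38865
a_11=2:  p_11=2·843469+644804=2331742,  q_11=2·38865+29711=107441
a_12=2:  p_12=2·2331742+843469=5506953,  q_12=2·107441+38865=253747
a_13=1:  p_13=1·5506953+2331742=7838695,  q_13=1·253747+107441=361188
(x₁, y₁) = (7838695, 361188);  7838695² − 471·361188² = 1 ✓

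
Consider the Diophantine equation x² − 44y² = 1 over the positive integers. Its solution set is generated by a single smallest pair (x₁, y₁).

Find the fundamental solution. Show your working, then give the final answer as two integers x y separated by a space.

199 30

[6; 1,1,1,2,1,1,1,12] for √44; ℓ=8 ⇒ convergent index 7
step 0: (6, 1)  from 6·(1,0) + (0,1)
step 1: (7, 1)  from 1·(6,1) + (1,0)
…
step 5: (73, 11)  from 1·(53,8) + (20,3)
step 6: (126, 19)  from 1·(73,11) + (53,8)
step 7: (199, 30)  from 1·(126,19) + (73,11)
(x₁, y₁) = (199, 30);  199² − 44·30² = 1 ✓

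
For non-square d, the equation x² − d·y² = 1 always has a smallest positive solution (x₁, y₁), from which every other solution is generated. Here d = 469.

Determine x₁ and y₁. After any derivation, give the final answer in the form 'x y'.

137215 6336

d=469: √d = [21; 1,1,1,10,6,10,1,1,1,42] (ℓ=10, even), read p_9/q_9
a_0=21:  p_0=21·1+0=21,  q_0=21·0+1=1
…
a_3=1:  p_3=1·43+22=65,  q_3=1·2+1=3
a_4=10:  p_4=10·65+43=693,  q_4=10·3+2=32
a_5=6:  p_5=6·693+65=4223,  q_5=6·32+3=195
…
a_8=1:  p_8=1·47146+42923=90069,  q_8=1·2177+1982=4159
a_9=1:  p_9=1·90069+47146=137215,  q_9=1·4159+2177=6336
→ (137215, 6336).  Check: 137215²=18827956225, 469·6336²=18827956224, difference 1.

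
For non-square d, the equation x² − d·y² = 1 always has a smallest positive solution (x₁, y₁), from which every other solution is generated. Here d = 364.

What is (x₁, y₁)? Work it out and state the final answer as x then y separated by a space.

d=364: √d = [19; 12,1,2,3,1,8,1,3,2,1,12,38] (ℓ=12, even), read p_11/q_11
i=0: a=19 ⇒ p=19, q=1
…
i=2: a=1 ⇒ p=248, q=13
i=3: a=2 ⇒ p=725, q=38
i=4: a=3 ⇒ p=2423, q=127
…
i=6: a=8 ⇒ p=27607, q=1447
…
i=8: a=3 ⇒ p=119872, q=6283
…
i=10: a=1 ⇒ p=390371, q=20461
i=11: a=12 ⇒ p=4954951, q=259710
(x₁, y₁) = (4954951, 259710);  4954951² − 364·259710² = 1 ✓

4954951 259710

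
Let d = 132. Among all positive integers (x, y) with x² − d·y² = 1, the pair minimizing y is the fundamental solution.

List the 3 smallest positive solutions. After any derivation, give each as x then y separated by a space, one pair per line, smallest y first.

23 2
1057 92
48599 4230

√132 = [11; 2,22, …], period ℓ=2 (even) → k=1
step 0: (11, 1)  from 11·(1,0) + (0,1)
step 1: (23, 2)  from 2·(11,1) + (1,0)
fundamental: x₁=23, y₁=2  (since 529 − 132·4 = 1)
n=2: (23,2)∘(23,2) = (23·23+132·2·2, 23·2+2·23) = (1057,92)
n=3: (1057,92)∘(23,2) = (23·1057+132·2·92, 23·92+2·1057) = (48599,4230)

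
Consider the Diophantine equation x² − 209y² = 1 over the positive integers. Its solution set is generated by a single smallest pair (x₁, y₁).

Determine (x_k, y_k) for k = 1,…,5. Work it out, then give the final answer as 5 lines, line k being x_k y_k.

46551 3220
4333991201 299788440
403503248748951 27910903337660
37566959460690844801 2598560922243032880
3497559059305735783913751 241931218954759943856100

√209 → a₀=14, period (2,5,3,2,3,5,2,28); ℓ=8 even so k=7
i=0: a=14 ⇒ p=14, q=1
…
i=2: a=5 ⇒ p=159, q=11
i=3: a=3 ⇒ p=506, q=35
i=4: a=2 ⇒ p=1171, q=81
…
i=6: a=5 ⇒ p=21266, q=1471
i=7: a=2 ⇒ p=46551, q=3220
→ (46551, 3220).  Check: 46551²=2166995601, 209·3220²=2166995600, difference 1.
(46551+3220√209)^2 = 4333991201 + 299788440√209
(46551+3220√209)^3 = 403503248748951 + 27910903337660√209
(46551+3220√209)^4 = 37566959460690844801 + 2598560922243032880√209
(46551+3220√209)^5 = 3497559059305735783913751 + 241931218954759943856100√209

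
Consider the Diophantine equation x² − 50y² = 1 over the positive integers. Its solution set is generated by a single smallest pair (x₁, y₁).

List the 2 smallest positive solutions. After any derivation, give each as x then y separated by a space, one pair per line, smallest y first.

d=50: √d = [7; 14] (ℓ=1, odd), read p_1/q_1
i=0: a=7 ⇒ p=7, q=1
i=1: a=14 ⇒ p=99, q=14
→ (99, 14).  Check: 99²=9801, 50·14²=9800, difference 1.
(x_2, y_2) = (99·99 + 50·14·14, 99·14 + 14·99) = (19601, 2772)

99 14
19601 2772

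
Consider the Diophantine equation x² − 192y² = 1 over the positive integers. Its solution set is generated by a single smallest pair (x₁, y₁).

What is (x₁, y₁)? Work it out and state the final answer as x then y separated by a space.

d=192: √d = [13; 1,5,1,26] (ℓ=4, even), read p_3/q_3
i=0: a=13 ⇒ p=13, q=1
i=1: a=1 ⇒ p=14, q=1
i=2: a=5 ⇒ p=83, q=6
i=3: a=1 ⇒ p=97, q=7
→ (97, 7).  Check: 97²=9409, 192·7²=9408, difference 1.

97 7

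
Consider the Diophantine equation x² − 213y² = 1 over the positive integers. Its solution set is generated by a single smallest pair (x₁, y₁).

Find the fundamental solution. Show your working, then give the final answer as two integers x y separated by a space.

194399 13320

[14; 1,1,2,6,1,8,1,6,2,1,1,28] for √213; ℓ=12 ⇒ convergent index 11
i=0: a=14 ⇒ p=14, q=1
i=1: a=1 ⇒ p=15, q=1
i=2: a=1 ⇒ p=29, q=2
…
i=4: a=6 ⇒ p=467, q=32
…
i=6: a=8 ⇒ p=4787, q=328
i=7: a=1 ⇒ p=5327, q=365
…
i=9: a=2 ⇒ p=78825, q=5401
i=10: a=1 ⇒ p=115574, q=7919
i=11: a=1 ⇒ p=194399, q=13320
(x₁, y₁) = (194399, 13320);  194399² − 213·13320² = 1 ✓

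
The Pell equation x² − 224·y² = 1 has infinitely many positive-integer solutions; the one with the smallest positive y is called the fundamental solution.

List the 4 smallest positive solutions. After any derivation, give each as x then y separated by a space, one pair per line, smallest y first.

d=224: √d = [14; 1,28] (ℓ=2, even), read p_1/q_1
k=0  a_k=14  p_k/q_k = 14/1
k=1  a_k=1  p_k/q_k = 15/1
→ (15, 1).  Check: 15²=225, 224·1²=224, difference 1.
(15+1√224)^2 = 449 + 30√224
(15+1√224)^3 = 13455 + 899√224
(15+1√224)^4 = 403201 + 26940√224

15 1
449 30
13455 899
403201 26940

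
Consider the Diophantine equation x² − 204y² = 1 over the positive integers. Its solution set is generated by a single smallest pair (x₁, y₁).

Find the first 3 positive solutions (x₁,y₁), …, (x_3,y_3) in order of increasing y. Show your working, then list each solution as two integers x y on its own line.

[14; 3,1,1,6,1,1,3,28] for √204; ℓ=8 ⇒ convergent index 7
a_0=14:  p_0=14·1+0=14,  q_0=14·0+1=1
a_1=3:  p_1=3·14+1=43,  q_1=3·1+0=3
a_2=1:  p_2=1·43+14=57,  q_2=1·3+1=4
a_3=1:  p_3=1·57+43=100,  q_3=1·4+3=7
a_4=6:  p_4=6·100+57=657,  q_4=6·7+4=46
a_5=1:  p_5=1·657+100=757,  q_5=1·46+7=53
a_6=1:  p_6=1·757+657=1414,  q_6=1·53+46=99
a_7=3:  p_7=3·1414+757=4999,  q_7=3·99+53=350
→ (4999, 350).  Check: 4999²=24990001, 204·350²=24990000, difference 1.
(x_2, y_2) = (4999·4999 + 204·350·350, 4999·350 + 350·4999) = (49980001, 3499300)
(x_3, y_3) = (4999·49980001 + 204·350·3499300, 4999·3499300 + 350·49980001) = (499700044999, 34986001050)

4999 350
49980001 3499300
499700044999 34986001050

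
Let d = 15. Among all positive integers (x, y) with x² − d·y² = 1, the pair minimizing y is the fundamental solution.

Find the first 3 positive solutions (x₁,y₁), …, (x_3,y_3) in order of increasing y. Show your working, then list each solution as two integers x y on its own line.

4 1
31 8
244 63

√15 = [3; 1,6, …], period ℓ=2 (even) → k=1
a_0=3:  p_0=3·1+0=3,  q_0=3·0+1=1
a_1=1:  p_1=1·3+1=4,  q_1=1·1+0=1
(x₁, y₁) = (4, 1);  4² − 15·1² = 1 ✓
(x_2, y_2) = (4·4 + 15·1·1, 4·1 + 1·4) = (31, 8)
(x_3, y_3) = (4·31 + 15·1·8, 4·8 + 1·31) = (244, 63)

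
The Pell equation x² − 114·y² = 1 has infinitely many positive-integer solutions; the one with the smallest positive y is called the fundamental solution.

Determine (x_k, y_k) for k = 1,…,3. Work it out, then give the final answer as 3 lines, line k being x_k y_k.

d=114: √d = [10; 1,2,10,2,1,20] (ℓ=6, even), read p_5/q_5
k=0  a_k=10  p_k/q_k = 10/1
k=1  a_k=1  p_k/q_k = 11/1
k=2  a_k=2  p_k/q_k = 32/3
k=3  a_k=10  p_k/q_k = 331/31
k=4  a_k=2  p_k/q_k = 694/65
k=5  a_k=1  p_k/q_k = 1025/96
→ (1025, 96).  Check: 1025²=1050625, 114·96²=1050624, difference 1.
(1025+96√114)^2 = 2101249 + 196800√114
(1025+96√114)^3 = 4307559425 + 403439904√114

1025 96
2101249 196800
4307559425 403439904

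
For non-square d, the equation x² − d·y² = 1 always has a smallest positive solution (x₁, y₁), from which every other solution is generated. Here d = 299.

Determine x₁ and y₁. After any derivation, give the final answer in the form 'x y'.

√299 = [17; 3,2,3,34, …], period ℓ=4 (even) → k=3
step 0: (17, 1)  from 17·(1,0) + (0,1)
…
step 2: (121, 7)  from 2·(52,3) + (17,1)
step 3: (415, 24)  from 3·(121,7) + (52,3)
fundamental: x₁=415, y₁=24  (since 172225 − 299·576 = 1)

415 24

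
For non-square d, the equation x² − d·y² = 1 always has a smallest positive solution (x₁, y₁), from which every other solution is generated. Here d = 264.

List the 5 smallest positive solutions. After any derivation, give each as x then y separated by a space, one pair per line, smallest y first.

65 4
8449 520
1098305 67596
142771201 8786960
18559157825 1142237204

d=264: √d = [16; 4,32] (ℓ=2, even), read p_1/q_1
k=0  a_k=16  p_k/q_k = 16/1
k=1  a_k=4  p_k/q_k = 65/4
(x₁, y₁) = (65, 4);  65² − 264·4² = 1 ✓
n=2: (65,4)∘(65,4) = (65·65+264·4·4, 65·4+4·65) = (8449,520)
n=3: (8449,520)∘(65,4) = (65·8449+264·4·520, 65·520+4·8449) = (1098305,67596)
n=4: (1098305,67596)∘(65,4) = (65·1098305+264·4·67596, 65·67596+4·1098305) = (142771201,8786960)
n=5: (142771201,8786960)∘(65,4) = (65·142771201+264·4·8786960, 65·8786960+4·142771201) = (18559157825,1142237204)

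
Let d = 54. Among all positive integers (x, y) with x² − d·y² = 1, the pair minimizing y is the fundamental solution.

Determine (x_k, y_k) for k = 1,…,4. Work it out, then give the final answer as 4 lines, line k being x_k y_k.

485 66
470449 64020
456335045 62099334
442644523201 60236289960

√54 → a₀=7, period (2,1,6,1,2,14); ℓ=6 even so k=5
k=0  a_k=7  p_k/q_k = 7/1
…
k=4  a_k=1  p_k/q_k = 169/23
k=5  a_k=2  p_k/q_k = 485/66
(x₁, y₁) = (485, 66);  485² − 54·66² = 1 ✓
n=2: (485,66)∘(485,66) = (485·485+54·66·66, 485·66+66·485) = (470449,64020)
n=3: (470449,64020)∘(485,66) = (485·470449+54·66·64020, 485·64020+66·470449) = (456335045,62099334)
n=4: (456335045,62099334)∘(485,66) = (485·456335045+54·66·62099334, 485·62099334+66·456335045) = (442644523201,60236289960)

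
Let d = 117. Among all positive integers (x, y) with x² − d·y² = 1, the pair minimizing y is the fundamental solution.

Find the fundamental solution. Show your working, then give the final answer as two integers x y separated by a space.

d=117: √d = [10; 1,4,2,4,1,20] (ℓ=6, even), read p_5/q_5
a_0=10:  p_0=10·1+0=10,  q_0=10·0+1=1
a_1=1:  p_1=1·10+1=11,  q_1=1·1+0=1
a_2=4:  p_2=4·11+10=54,  q_2=4·1+1=5
a_3=2:  p_3=2·54+11=119,  q_3=2·5+1=11
a_4=4:  p_4=4·119+54=530,  q_4=4·11+5=49
a_5=1:  p_5=1·530+119=649,  q_5=1·49+11=60
(x₁, y₁) = (649, 60);  649² − 117·60² = 1 ✓

649 60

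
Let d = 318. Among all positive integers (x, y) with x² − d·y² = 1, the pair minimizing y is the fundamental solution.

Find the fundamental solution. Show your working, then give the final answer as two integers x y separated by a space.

107 6

√318 → a₀=17, period (1,4,1,34); ℓ=4 even so k=3
a_0=17:  p_0=17·1+0=17,  q_0=17·0+1=1
a_1=1:  p_1=1·17+1=18,  q_1=1·1+0=1
a_2=4:  p_2=4·18+17=89,  q_2=4·1+1=5
a_3=1:  p_3=1·89+18=107,  q_3=1·5+1=6
(x₁, y₁) = (107, 6);  107² − 318·6² = 1 ✓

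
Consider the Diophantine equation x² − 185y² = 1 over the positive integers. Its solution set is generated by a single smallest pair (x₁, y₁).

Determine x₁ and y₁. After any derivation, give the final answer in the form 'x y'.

d=185: √d = [13; 1,1,1,1,26] (ℓ=5, odd), read p_9/q_9
k=0  a_k=13  p_k/q_k = 13/1
…
k=3  a_k=1  p_k/q_k = 41/3
k=4  a_k=1  p_k/q_k = 68/5
…
k=6  a_k=1  p_k/q_k = 1877/138
…
k=8  a_k=1  p_k/q_k = 5563/409
k=9  a_k=1  p_k/q_k = 9249/680
(x₁, y₁) = (9249, 680);  9249² − 185·680² = 1 ✓

9249 680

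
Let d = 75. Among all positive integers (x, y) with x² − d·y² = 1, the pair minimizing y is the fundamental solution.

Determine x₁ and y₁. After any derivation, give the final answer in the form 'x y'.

26 3

√75 → a₀=8, period (1,1,1,16); ℓ=4 even so k=3
step 0: (8, 1)  from 8·(1,0) + (0,1)
…
step 2: (17, 2)  from 1·(9,1) + (8,1)
step 3: (26, 3)  from 1·(17,2) + (9,1)
(x₁, y₁) = (26, 3);  26² − 75·3² = 1 ✓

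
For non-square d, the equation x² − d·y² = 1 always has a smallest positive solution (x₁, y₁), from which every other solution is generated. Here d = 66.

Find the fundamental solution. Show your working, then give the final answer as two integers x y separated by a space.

65 8

d=66: √d = [8; 8,16] (ℓ=2, even), read p_1/q_1
a_0=8:  p_0=8·1+0=8,  q_0=8·0+1=1
a_1=8:  p_1=8·8+1=65,  q_1=8·1+0=8
→ (65, 8).  Check: 65²=4225, 66·8²=4224, difference 1.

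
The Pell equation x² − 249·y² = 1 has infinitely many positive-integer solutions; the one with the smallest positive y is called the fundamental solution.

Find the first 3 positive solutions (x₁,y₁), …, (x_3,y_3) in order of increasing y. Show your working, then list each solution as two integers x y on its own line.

8553815 542076
146335502108449 9273635639880
2503453625935556812055 158649927281879742324

[15; 1,3,1,1,5,…,3,1,30] for √249; ℓ=16 ⇒ convergent index 15
a_0=15:  p_0=15·1+0=15,  q_0=15·0+1=1
…
a_2=3:  p_2=3·16+15=63,  q_2=3·1+1=4
a_3=1:  p_3=1·63+16=79,  q_3=1·4+1=5
a_4=1:  p_4=1·79+63=142,  q_4=1·5+4=9
a_5=5:  p_5=5·142+79=789,  q_5=5·9+5=50
a_6=1:  p_6=1·789+142=931,  q_6=1·50+9=59
…
a_8=10:  p_8=10·3582+931=36751,  q_8=10·227+59=2329
a_9=3:  p_9=3·36751+3582=113835,  q_9=3·2329+227=7214
a_10=1:  p_10=1·113835+36751=150586,  q_10=1·7214+2329=9543
a_11=5:  p_11=5·150586+113835=866765,  q_11=5·9543+7214=54929
…
a_13=1:  p_13=1·1017351+866765=1884116,  q_13=1·64472+54929=119401
a_14=3:  p_14=3·1884116+1017351=6669699,  q_14=3·119401+64472=422675
a_15=1:  p_15=1·6669699+1884116=8553815,  q_15=1·422675+119401=542076
(x₁, y₁) = (8553815, 542076);  8553815² − 249·542076² = 1 ✓
(x_2, y_2) = (8553815·8553815 + 249·542076·542076, 8553815·542076 + 542076·8553815) = (146335502108449, 9273635639880)
(x_3, y_3) = (8553815·146335502108449 + 249·542076·9273635639880, 8553815·9273635639880 + 542076·146335502108449) = (2503453625935556812055, 158649927281879742324)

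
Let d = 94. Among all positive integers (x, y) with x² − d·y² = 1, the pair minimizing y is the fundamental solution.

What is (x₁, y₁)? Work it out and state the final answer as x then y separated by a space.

2143295 221064

d=94: √d = [9; 1,2,3,1,1,…,2,1,18] (ℓ=16, even), read p_15/q_15
a_0=9:  p_0=9·1+0=9,  q_0=9·0+1=1
a_1=1:  p_1=1·9+1=10,  q_1=1·1+0=1
a_2=2:  p_2=2·10+9=29,  q_2=2·1+1=3
a_3=3:  p_3=3·29+10=97,  q_3=3·3+1=10
a_4=1:  p_4=1·97+29=126,  q_4=1·10+3=13
a_5=1:  p_5=1·126+97=223,  q_5=1·13+10=23
a_6=5:  p_6=5·223+126=1241,  q_6=5·23+13=128
a_7=1:  p_7=1·1241+223=1464,  q_7=1·128+23=151
…
a_9=1:  p_9=1·12953+1464=14417,  q_9=1·1336+151=1487
a_10=5:  p_10=5·14417+12953=85038,  q_10=5·1487+1336=8771
a_11=1:  p_11=1·85038+14417=99455,  q_11=1·8771+1487=10258
a_12=1:  p_12=1·99455+85038=184493,  q_12=1·10258+8771=19029
a_13=3:  p_13=3·184493+99455=652934,  q_13=3·19029+10258=67345
a_14=2:  p_14=2·652934+184493=1490361,  q_14=2·67345+19029=153719
a_15=1:  p_15=1·1490361+652934=2143295,  q_15=1·153719+67345=221064
(x₁, y₁) = (2143295, 221064);  2143295² − 94·221064² = 1 ✓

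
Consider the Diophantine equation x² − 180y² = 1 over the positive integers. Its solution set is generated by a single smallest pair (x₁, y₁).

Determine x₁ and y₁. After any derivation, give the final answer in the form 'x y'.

161 12

√180 → a₀=13, period (2,2,2,26); ℓ=4 even so k=3
k=0  a_k=13  p_k/q_k = 13/1
k=1  a_k=2  p_k/q_k = 27/2
k=2  a_k=2  p_k/q_k = 67/5
k=3  a_k=2  p_k/q_k = 161/12
→ (161, 12).  Check: 161²=25921, 180·12²=25920, difference 1.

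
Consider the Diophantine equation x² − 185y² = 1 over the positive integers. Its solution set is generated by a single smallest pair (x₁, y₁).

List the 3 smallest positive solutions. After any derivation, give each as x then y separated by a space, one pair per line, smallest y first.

9249 680
171088001 12578640
3164785833249 232679682040

√185 = [13; 1,1,1,1,26, …], period ℓ=5 (odd) → k=9
i=0: a=13 ⇒ p=13, q=1
i=1: a=1 ⇒ p=14, q=1
…
i=5: a=26 ⇒ p=1809, q=133
i=6: a=1 ⇒ p=1877, q=138
i=7: a=1 ⇒ p=3686, q=271
i=8: a=1 ⇒ p=5563, q=409
i=9: a=1 ⇒ p=9249, q=680
(x₁, y₁) = (9249, 680);  9249² − 185·680² = 1 ✓
(9249+680√185)^2 = 171088001 + 12578640√185
(9249+680√185)^3 = 3164785833249 + 232679682040√185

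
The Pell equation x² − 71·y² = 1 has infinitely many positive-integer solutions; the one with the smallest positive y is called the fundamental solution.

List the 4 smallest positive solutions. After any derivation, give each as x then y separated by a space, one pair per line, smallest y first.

3480 413
24220799 2874480
168576757560 20006380387
1173294208396801 139244404619040

[8; 2,2,1,7,1,2,2,16] for √71; ℓ=8 ⇒ convergent index 7
k=0  a_k=8  p_k/q_k = 8/1
k=1  a_k=2  p_k/q_k = 17/2
k=2  a_k=2  p_k/q_k = 42/5
…
k=4  a_k=7  p_k/q_k = 455/54
…
k=6  a_k=2  p_k/q_k = 1483/176
k=7  a_k=2  p_k/q_k = 3480/413
fundamental: x₁=3480, y₁=413  (since 12110400 − 71·170569 = 1)
(x_2, y_2) = (3480·3480 + 71·413·413, 3480·413 + 413·3480) = (24220799, 2874480)
(x_3, y_3) = (3480·24220799 + 71·413·2874480, 3480·2874480 + 413·24220799) = (168576757560, 20006380387)
(x_4, y_4) = (3480·168576757560 + 71·413·20006380387, 3480·20006380387 + 413·168576757560) = (1173294208396801, 139244404619040)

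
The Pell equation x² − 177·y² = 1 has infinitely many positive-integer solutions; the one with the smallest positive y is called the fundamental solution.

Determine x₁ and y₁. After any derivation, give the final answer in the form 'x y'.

√177 = [13; 3,3,2,8,2,3,3,26, …], period ℓ=8 (even) → k=7
a_0=13:  p_0=13·1+0=13,  q_0=13·0+1=1
a_1=3:  p_1=3·13+1=40,  q_1=3·1+0=3
a_2=3:  p_2=3·40+13=133,  q_2=3·3+1=10
…
a_4=8:  p_4=8·306+133=2581,  q_4=8·23+10=194
a_5=2:  p_5=2·2581+306=5468,  q_5=2·194+23=411
a_6=3:  p_6=3·5468+2581=18985,  q_6=3·411+194=1427
a_7=3:  p_7=3·18985+5468=62423,  q_7=3·1427+411=4692
fundamental: x₁=62423, y₁=4692  (since 3896630929 − 177·22014864 = 1)

62423 4692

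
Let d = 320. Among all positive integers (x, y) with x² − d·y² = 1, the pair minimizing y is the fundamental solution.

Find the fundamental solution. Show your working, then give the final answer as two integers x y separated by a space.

d=320: √d = [17; 1,7,1,34] (ℓ=4, even), read p_3/q_3
step 0: (17, 1)  from 17·(1,0) + (0,1)
…
step 2: (143, 8)  from 7·(18,1) + (17,1)
step 3: (161, 9)  from 1·(143,8) + (18,1)
fundamental: x₁=161, y₁=9  (since 25921 − 320·81 = 1)

161 9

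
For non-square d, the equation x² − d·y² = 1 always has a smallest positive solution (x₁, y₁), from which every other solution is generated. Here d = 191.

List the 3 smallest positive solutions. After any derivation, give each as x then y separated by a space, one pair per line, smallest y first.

d=191: √d = [13; 1,4,1,1,3,…,4,1,26] (ℓ=16, even), read p_15/q_15
i=0: a=13 ⇒ p=13, q=1
i=1: a=1 ⇒ p=14, q=1
i=2: a=4 ⇒ p=69, q=5
…
i=4: a=1 ⇒ p=152, q=11
i=5: a=3 ⇒ p=539, q=39
…
i=7: a=2 ⇒ p=2999, q=217
…
i=9: a=2 ⇒ p=83433, q=6037
i=10: a=2 ⇒ p=207083, q=14984
…
i=14: a=4 ⇒ p=7377553, q=533821
i=15: a=1 ⇒ p=8994000, q=650783
(x₁, y₁) = (8994000, 650783);  8994000² − 191·650783² = 1 ✓
(x_2, y_2) = (8994000·8994000 + 191·650783·650783, 8994000·650783 + 650783·8994000) = (161784071999999, 11706284604000)
(x_3, y_3) = (8994000·161784071999999 + 191·650783·11706284604000, 8994000·11706284604000 + 650783·161784071999999) = (2910171887135973018000, 210572647456751349217)

8994000 650783
161784071999999 11706284604000
2910171887135973018000 210572647456751349217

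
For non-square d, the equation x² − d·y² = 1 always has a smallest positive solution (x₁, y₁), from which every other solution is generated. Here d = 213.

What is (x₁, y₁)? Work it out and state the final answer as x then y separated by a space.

√213 → a₀=14, period (1,1,2,6,1,8,1,6,2,1,1,28); ℓ=12 even so k=11
k=0  a_k=14  p_k/q_k = 14/1
k=1  a_k=1  p_k/q_k = 15/1
k=2  a_k=1  p_k/q_k = 29/2
k=3  a_k=2  p_k/q_k = 73/5
k=4  a_k=6  p_k/q_k = 467/32
k=5  a_k=1  p_k/q_k = 540/37
…
k=10  a_k=1  p_k/q_k = 115574/7919
k=11  a_k=1  p_k/q_k = 194399/13320
→ (194399, 13320).  Check: 194399²=37790971201, 213·13320²=37790971200, difference 1.

194399 13320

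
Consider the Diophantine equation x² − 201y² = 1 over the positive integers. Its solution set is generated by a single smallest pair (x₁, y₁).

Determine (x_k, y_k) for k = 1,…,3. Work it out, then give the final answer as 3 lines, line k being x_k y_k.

[14; 5,1,1,1,2,…,1,5,28] for √201; ℓ=14 ⇒ convergent index 13
i=0: a=14 ⇒ p=14, q=1
i=1: a=5 ⇒ p=71, q=5
i=2: a=1 ⇒ p=85, q=6
i=3: a=1 ⇒ p=156, q=11
i=4: a=1 ⇒ p=241, q=17
i=5: a=2 ⇒ p=638, q=45
i=6: a=1 ⇒ p=879, q=62
i=7: a=8 ⇒ p=7670, q=541
i=8: a=1 ⇒ p=8549, q=603
i=9: a=2 ⇒ p=24768, q=1747
i=10: a=1 ⇒ p=33317, q=2350
i=11: a=1 ⇒ p=58085, q=4097
i=12: a=1 ⇒ p=91402, q=6447
i=13: a=5 ⇒ p=515095, q=36332
(x₁, y₁) = (515095, 36332);  515095² − 201·36332² = 1 ✓
k=2:  x_2 = 515095·515095+201·36332·36332 = 530645718049,  y_2 = 515095·36332+36332·515095 = 37428863080
k=3:  x_3 = 515095·530645718049+201·36332·37428863080 = 546665912276384215,  y_3 = 515095·37428863080+36332·530645718049 = 38558840456348868

515095 36332
530645718049 37428863080
546665912276384215 38558840456348868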